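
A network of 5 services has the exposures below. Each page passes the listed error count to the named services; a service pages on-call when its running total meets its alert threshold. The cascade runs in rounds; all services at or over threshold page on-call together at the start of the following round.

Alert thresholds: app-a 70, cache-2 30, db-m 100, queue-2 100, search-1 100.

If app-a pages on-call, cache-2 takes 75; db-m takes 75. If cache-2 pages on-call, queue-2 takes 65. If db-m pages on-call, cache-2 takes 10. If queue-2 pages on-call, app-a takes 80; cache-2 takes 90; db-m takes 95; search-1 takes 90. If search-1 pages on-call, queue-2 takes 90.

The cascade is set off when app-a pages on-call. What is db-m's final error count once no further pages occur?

Round 1 — app-a pages on-call (initial).
  cache-2: +75 → 75 ≥ 30
  db-m: +75 → 75 < 100
Round 2 — cache-2 pages on-call.
  queue-2: +65 → 65 < 100
No further pages.

75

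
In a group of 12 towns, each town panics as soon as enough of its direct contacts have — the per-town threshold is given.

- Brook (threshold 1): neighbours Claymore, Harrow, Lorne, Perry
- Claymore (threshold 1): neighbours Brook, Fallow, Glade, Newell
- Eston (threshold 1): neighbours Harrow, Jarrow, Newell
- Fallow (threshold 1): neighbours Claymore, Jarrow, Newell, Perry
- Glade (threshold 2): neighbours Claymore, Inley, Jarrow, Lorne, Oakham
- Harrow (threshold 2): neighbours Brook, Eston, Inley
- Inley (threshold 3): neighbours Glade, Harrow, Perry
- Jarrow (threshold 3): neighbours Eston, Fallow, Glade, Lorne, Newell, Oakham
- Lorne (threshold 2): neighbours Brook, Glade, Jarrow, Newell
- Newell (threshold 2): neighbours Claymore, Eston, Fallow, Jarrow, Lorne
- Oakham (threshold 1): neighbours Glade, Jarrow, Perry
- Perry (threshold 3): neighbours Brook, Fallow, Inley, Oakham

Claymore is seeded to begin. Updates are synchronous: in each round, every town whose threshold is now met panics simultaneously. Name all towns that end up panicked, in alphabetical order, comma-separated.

Round 1 — Claymore panics (initial).
Round 2 — checking thresholds:
  Brook: 1 of 4 neighbours ≥ 1, panics.
  Fallow: 1 of 4 neighbours ≥ 1, panics.
  Glade: 1 of 5 neighbours < 2, not yet.
  Newell: 1 of 5 neighbours < 2, not yet.
Round 3 — checking thresholds:
  Glade: 1 of 5 neighbours < 2, not yet.
  Harrow: 1 of 3 neighbours < 2, not yet.
  Jarrow: 1 of 6 neighbours < 3, not yet.
  Lorne: 1 of 4 neighbours < 2, not yet.
  Newell: 2 of 5 neighbours ≥ 2, panics.
  Perry: 2 of 4 neighbours < 3, not yet.
Round 4 — checking thresholds:
  Eston: 1 of 3 neighbours ≥ 1, panics.
  Glade: 1 of 5 neighbours < 2, not yet.
  Harrow: 1 of 3 neighbours < 2, not yet.
  Jarrow: 2 of 6 neighbours < 3, not yet.
  Lorne: 2 of 4 neighbours ≥ 2, panics.
  Perry: 2 of 4 neighbours < 3, not yet.
Round 5 — checking thresholds:
  Glade: 2 of 5 neighbours ≥ 2, panics.
  Harrow: 2 of 3 neighbours ≥ 2, panics.
  Jarrow: 4 of 6 neighbours ≥ 3, panics.
  Perry: 2 of 4 neighbours < 3, not yet.
Round 6 — checking thresholds:
  Inley: 2 of 3 neighbours < 3, not yet.
  Oakham: 2 of 3 neighbours ≥ 1, panics.
  Perry: 2 of 4 neighbours < 3, not yet.
Round 7 — checking thresholds:
  Inley: 2 of 3 neighbours < 3, not yet.
  Perry: 3 of 4 neighbours ≥ 3, panics.
Round 8 — checking thresholds:
  Inley: 3 of 3 neighbours ≥ 3, panics.
Round 9 — no new panics; cascade stops.

Brook, Claymore, Eston, Fallow, Glade, Harrow, Inley, Jarrow, Lorne, Newell, Oakham, Perry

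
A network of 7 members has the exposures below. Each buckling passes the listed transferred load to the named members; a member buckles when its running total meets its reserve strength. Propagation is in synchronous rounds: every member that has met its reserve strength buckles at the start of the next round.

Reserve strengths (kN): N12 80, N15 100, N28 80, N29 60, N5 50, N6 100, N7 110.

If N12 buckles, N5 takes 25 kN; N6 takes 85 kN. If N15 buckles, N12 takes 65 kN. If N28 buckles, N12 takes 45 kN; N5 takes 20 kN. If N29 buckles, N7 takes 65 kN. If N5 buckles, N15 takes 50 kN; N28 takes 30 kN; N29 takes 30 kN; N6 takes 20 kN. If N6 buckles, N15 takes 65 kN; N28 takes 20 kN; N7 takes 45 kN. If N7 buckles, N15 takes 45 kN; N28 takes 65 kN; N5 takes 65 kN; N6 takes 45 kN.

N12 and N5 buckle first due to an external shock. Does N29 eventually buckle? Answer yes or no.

no

Round 1 — N12, N5 buckle (initial).
  N15: +50 → 50 < 100
  N28: +30 → 30 < 80
  N29: +30 → 30 < 60
  N6: +85+20 → 105 ≥ 100
Round 2 — N6 buckles.
  N15: +65 → 115 ≥ 100
  N28: +20 → 50 < 80
  N7: +45 → 45 < 110
Round 3 — N15 buckles.
No further bucklings.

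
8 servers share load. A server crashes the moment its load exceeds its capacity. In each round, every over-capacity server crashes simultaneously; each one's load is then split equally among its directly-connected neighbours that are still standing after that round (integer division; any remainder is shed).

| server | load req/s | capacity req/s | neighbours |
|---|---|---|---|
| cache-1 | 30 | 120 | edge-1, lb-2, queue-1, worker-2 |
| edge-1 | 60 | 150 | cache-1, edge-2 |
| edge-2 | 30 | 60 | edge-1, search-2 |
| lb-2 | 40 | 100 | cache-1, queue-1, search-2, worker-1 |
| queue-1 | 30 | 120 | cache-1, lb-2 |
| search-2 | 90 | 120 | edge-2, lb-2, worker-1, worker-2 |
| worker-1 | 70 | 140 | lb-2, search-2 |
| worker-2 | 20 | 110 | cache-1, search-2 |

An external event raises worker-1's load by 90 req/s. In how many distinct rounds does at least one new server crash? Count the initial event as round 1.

Round 1 — worker-1 at 160 > 140. worker-1 crashes.
  worker-1 sheds 160 req/s to lb-2, search-2: 80 each.
    lb-2: 40+80 = 120 > 100
    search-2: 90+80 = 170 > 120
Round 2 — lb-2, search-2 crash.
  lb-2 sheds 120 req/s to cache-1, queue-1: 60 each.
    cache-1: 30+60 = 90 ≤ 120
    queue-1: 30+60 = 90 ≤ 120
  search-2 sheds 170 req/s to edge-2, worker-2: 85 each.
    edge-2: 30+85 = 115 > 60
    worker-2: 20+85 = 105 ≤ 110
Round 3 — edge-2 crashes.
  edge-2 sheds 115 req/s to edge-1: 115 each.
    edge-1: 60+115 = 175 > 150
Round 4 — edge-1 crashes.
  edge-1 sheds 175 req/s to cache-1: 175 each.
    cache-1: 90+175 = 265 > 120
Round 5 — cache-1 crashes.
  cache-1 sheds 265 req/s to queue-1, worker-2: 132 each (1 lost).
    queue-1: 90+132 = 222 > 120
    worker-2: 105+132 = 237 > 110
Round 6 — queue-1, worker-2 crash.
  queue-1 sheds 222 req/s: no online neighbours, lost.
  worker-2 sheds 237 req/s: no online neighbours, lost.
No further crashes.

6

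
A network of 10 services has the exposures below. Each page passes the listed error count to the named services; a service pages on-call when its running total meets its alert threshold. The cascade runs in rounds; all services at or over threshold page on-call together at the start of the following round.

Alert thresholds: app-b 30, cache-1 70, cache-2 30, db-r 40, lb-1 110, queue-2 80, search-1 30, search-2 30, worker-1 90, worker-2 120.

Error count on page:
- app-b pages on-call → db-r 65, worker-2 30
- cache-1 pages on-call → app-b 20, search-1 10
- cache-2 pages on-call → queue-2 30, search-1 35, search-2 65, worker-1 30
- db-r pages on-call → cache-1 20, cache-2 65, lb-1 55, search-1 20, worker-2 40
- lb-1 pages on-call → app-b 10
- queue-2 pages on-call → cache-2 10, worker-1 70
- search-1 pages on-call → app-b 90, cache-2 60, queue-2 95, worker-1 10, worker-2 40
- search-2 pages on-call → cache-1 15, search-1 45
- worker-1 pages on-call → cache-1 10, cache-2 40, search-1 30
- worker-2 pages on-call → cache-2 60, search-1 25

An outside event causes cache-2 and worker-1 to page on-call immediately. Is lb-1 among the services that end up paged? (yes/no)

no

Round 1 — cache-2, worker-1 page on-call (initial).
  cache-1: +10 → 10 < 70
  queue-2: +30 → 30 < 80
  search-1: +35+30 → 65 ≥ 30
  search-2: +65 → 65 ≥ 30
Round 2 — search-1, search-2 page on-call.
  app-b: +90 → 90 ≥ 30
  cache-1: +15 → 25 < 70
  queue-2: +95 → 125 ≥ 80
  worker-2: +40 → 40 < 120
Round 3 — app-b, queue-2 page on-call.
  db-r: +65 → 65 ≥ 40
  worker-2: +30 → 70 < 120
Round 4 — db-r pages on-call.
  cache-1: +20 → 45 < 70
  lb-1: +55 → 55 < 110
  worker-2: +40 → 110 < 120
No further pages.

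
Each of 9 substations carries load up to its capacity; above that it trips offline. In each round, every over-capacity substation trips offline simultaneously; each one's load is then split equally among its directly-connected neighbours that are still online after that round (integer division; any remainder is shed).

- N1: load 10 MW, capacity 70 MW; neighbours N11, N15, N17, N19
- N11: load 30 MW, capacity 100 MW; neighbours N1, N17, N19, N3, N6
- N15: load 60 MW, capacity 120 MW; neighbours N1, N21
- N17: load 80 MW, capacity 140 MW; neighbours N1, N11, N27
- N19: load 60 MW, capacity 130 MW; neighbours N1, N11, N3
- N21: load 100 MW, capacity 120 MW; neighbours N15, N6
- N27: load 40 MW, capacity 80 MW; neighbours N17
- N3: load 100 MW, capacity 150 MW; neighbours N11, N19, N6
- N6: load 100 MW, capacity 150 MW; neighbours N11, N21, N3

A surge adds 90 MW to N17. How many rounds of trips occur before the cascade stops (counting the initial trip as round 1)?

Round 1 — N17 at 170 > 140. N17 trips offline.
  N17 sheds 170 MW to N1, N11, N27: 56 each (2 lost).
    N1: 10+56 = 66 ≤ 70
    N11: 30+56 = 86 ≤ 100
    N27: 40+56 = 96 > 80
Round 2 — N27 trips offline.
  N27 sheds 96 MW: no online neighbours, lost.
No further trips.

2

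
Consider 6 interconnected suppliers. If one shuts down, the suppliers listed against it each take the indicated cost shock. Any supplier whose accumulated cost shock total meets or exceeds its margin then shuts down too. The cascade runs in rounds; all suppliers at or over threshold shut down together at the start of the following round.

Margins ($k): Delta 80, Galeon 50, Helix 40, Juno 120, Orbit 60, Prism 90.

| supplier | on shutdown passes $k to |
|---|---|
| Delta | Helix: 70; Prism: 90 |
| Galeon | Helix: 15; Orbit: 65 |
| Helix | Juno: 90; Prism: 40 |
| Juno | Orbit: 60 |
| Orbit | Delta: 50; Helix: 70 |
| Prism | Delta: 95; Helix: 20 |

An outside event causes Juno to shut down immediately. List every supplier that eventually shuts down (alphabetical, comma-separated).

Round 1 — Juno shuts down (initial).
  Orbit: +60 → 60 ≥ 60
Round 2 — Orbit shuts down.
  Delta: +50 → 50 < 80
  Helix: +70 → 70 ≥ 40
Round 3 — Helix shuts down.
  Prism: +40 → 40 < 90
No further shutdowns.

Helix, Juno, Orbit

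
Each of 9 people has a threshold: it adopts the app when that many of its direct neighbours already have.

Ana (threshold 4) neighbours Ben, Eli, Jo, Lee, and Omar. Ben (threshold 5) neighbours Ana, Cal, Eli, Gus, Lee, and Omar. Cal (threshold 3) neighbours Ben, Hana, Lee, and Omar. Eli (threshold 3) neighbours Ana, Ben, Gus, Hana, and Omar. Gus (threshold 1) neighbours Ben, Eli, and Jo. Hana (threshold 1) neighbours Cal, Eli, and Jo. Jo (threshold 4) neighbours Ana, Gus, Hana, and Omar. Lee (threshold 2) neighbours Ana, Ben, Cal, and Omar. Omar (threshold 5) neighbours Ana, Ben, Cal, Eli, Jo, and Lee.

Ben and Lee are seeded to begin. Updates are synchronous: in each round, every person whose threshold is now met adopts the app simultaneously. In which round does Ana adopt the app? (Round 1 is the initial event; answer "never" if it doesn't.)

never

Round 1 — Ben, Lee adopt the app (initial).
Round 2 — checking thresholds:
  Ana: 2 of 5 neighbours < 4, below threshold.
  Cal: 2 of 4 neighbours < 3, below threshold.
  Eli: 1 of 5 neighbours < 3, below threshold.
  Gus: 1 of 3 neighbours ≥ 1, adopts the app.
  Omar: 2 of 6 neighbours < 5, below threshold.
Round 3 — no new adoptions; cascade stops.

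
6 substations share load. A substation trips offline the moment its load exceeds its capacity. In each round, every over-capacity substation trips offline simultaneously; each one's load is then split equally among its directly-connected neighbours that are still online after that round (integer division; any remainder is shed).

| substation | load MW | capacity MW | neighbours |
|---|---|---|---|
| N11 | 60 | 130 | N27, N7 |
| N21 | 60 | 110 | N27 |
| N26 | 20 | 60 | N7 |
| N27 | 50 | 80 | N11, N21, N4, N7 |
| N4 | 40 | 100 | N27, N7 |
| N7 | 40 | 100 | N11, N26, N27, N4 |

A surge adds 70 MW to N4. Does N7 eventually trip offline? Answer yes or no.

Round 1 — N4 at 110 > 100. N4 trips offline.
  N4 sheds 110 MW to N27, N7: 55 each.
    N27: 50+55 = 105 > 80
    N7: 40+55 = 95 ≤ 100
Round 2 — N27 trips offline.
  N27 sheds 105 MW to N11, N21, N7: 35 each.
    N11: 60+35 = 95 ≤ 130
    N21: 60+35 = 95 ≤ 110
    N7: 95+35 = 130 > 100
Round 3 — N7 trips offline.
  N7 sheds 130 MW to N11, N26: 65 each.
    N11: 95+65 = 160 > 130
    N26: 20+65 = 85 > 60
Round 4 — N11, N26 trip offline.
  N11 sheds 160 MW: no online neighbours, lost.
  N26 sheds 85 MW: no online neighbours, lost.
No further trips.

yes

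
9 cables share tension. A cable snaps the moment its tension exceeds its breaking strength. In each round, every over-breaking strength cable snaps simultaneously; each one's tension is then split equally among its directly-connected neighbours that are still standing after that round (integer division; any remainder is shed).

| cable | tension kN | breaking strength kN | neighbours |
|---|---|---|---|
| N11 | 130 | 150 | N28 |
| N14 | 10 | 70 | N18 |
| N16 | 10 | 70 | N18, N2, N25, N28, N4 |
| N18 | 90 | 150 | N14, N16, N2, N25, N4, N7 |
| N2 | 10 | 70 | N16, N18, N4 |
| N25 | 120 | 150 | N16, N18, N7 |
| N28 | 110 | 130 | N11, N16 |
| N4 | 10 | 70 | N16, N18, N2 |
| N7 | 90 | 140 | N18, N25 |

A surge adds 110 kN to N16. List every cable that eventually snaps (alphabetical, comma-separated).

Round 1 — N16 at 120 > 70. N16 snaps.
  N16 sheds 120 kN to N18, N2, N25, N28, N4: 24 each.
    N18: 90+24 = 114 ≤ 150
    N2: 10+24 = 34 ≤ 70
    N25: 120+24 = 144 ≤ 150
    N28: 110+24 = 134 > 130
    N4: 10+24 = 34 ≤ 70
Round 2 — N28 snaps.
  N28 sheds 134 kN to N11: 134 each.
    N11: 130+134 = 264 > 150
Round 3 — N11 snaps.
  N11 sheds 264 kN: no online neighbours, lost.
No further breaks.

N11, N16, N28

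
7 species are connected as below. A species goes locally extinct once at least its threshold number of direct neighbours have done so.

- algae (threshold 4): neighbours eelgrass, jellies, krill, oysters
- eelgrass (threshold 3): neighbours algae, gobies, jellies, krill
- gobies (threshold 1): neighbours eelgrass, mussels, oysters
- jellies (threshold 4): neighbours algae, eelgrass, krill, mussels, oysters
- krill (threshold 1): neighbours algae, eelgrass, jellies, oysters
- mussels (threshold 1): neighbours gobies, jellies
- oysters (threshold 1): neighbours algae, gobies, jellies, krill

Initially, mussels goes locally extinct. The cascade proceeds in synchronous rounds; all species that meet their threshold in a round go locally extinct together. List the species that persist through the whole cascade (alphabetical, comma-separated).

Round 1 — mussels goes locally extinct (initial).
Round 2 — checking thresholds:
  gobies: 1 of 3 neighbours ≥ 1, goes locally extinct.
  jellies: 1 of 5 neighbours < 4, below threshold.
Round 3 — checking thresholds:
  eelgrass: 1 of 4 neighbours < 3, below threshold.
  jellies: 1 of 5 neighbours < 4, below threshold.
  oysters: 1 of 4 neighbours ≥ 1, goes locally extinct.
Round 4 — checking thresholds:
  algae: 1 of 4 neighbours < 4, below threshold.
  eelgrass: 1 of 4 neighbours < 3, below threshold.
  jellies: 2 of 5 neighbours < 4, below threshold.
  krill: 1 of 4 neighbours ≥ 1, goes locally extinct.
Round 5 — no new extinctions; cascade stops.

algae, eelgrass, jellies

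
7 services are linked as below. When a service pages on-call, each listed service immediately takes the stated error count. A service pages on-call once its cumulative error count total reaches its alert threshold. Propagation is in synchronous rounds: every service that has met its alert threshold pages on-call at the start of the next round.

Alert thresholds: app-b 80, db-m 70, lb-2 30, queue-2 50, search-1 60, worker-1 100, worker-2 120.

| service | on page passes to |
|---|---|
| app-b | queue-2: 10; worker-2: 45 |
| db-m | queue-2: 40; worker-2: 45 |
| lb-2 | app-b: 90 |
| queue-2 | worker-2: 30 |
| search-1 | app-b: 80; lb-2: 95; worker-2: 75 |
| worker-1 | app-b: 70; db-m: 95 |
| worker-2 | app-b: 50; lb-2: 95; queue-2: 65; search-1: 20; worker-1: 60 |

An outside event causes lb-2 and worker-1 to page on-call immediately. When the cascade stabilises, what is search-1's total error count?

Round 1 — lb-2, worker-1 page on-call (initial).
  app-b: +90+70 → 160 ≥ 80
  db-m: +95 → 95 ≥ 70
Round 2 — app-b, db-m page on-call.
  queue-2: +10+40 → 50 ≥ 50
  worker-2: +45+45 → 90 < 120
Round 3 — queue-2 pages on-call.
  worker-2: +30 → 120 ≥ 120
Round 4 — worker-2 pages on-call.
  search-1: +20 → 20 < 60
No further pages.

20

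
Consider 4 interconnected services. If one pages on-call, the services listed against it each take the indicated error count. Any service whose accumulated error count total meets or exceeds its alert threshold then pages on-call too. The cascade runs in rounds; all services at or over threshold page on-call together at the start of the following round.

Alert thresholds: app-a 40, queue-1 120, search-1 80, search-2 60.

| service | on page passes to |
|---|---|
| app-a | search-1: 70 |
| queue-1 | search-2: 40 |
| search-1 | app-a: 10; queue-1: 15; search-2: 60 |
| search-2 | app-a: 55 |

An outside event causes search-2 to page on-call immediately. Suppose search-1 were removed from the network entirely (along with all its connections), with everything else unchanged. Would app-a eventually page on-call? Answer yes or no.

With search-1 removed:
Round 1 — search-2 pages on-call (initial).
  app-a: +55 → 55 ≥ 40
Round 2 — app-a pages on-call.
No further pages.

yes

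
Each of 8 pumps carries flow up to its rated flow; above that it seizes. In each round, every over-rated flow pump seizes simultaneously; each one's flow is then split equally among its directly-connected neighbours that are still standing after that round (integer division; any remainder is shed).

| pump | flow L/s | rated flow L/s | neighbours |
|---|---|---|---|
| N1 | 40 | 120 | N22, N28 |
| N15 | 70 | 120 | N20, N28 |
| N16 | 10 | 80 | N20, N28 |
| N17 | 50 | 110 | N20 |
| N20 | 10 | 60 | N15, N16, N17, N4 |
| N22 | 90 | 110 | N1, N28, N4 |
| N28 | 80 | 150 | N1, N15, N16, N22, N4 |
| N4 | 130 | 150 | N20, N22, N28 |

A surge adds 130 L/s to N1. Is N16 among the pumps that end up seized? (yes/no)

Round 1 — N1 at 170 > 120. N1 seizes.
  N1 sheds 170 L/s to N22, N28: 85 each.
    N22: 90+85 = 175 > 110
    N28: 80+85 = 165 > 150
Round 2 — N22, N28 seize.
  N22 sheds 175 L/s to N4: 175 each.
    N4: 130+175 = 305 > 150
  N28 sheds 165 L/s to N15, N16, N4: 55 each.
    N15: 70+55 = 125 > 120
    N16: 10+55 = 65 ≤ 80
    N4: 305+55 = 360 > 150
Round 3 — N15, N4 seize.
  N15 sheds 125 L/s to N20: 125 each.
    N20: 10+125 = 135 > 60
  N4 sheds 360 L/s to N20: 360 each.
    N20: 135+360 = 495 > 60
Round 4 — N20 seizes.
  N20 sheds 495 L/s to N16, N17: 247 each (1 lost).
    N16: 65+247 = 312 > 80
    N17: 50+247 = 297 > 110
Round 5 — N16, N17 seize.
  N16 sheds 312 L/s: no online neighbours, lost.
  N17 sheds 297 L/s: no online neighbours, lost.
No further seizures.

yes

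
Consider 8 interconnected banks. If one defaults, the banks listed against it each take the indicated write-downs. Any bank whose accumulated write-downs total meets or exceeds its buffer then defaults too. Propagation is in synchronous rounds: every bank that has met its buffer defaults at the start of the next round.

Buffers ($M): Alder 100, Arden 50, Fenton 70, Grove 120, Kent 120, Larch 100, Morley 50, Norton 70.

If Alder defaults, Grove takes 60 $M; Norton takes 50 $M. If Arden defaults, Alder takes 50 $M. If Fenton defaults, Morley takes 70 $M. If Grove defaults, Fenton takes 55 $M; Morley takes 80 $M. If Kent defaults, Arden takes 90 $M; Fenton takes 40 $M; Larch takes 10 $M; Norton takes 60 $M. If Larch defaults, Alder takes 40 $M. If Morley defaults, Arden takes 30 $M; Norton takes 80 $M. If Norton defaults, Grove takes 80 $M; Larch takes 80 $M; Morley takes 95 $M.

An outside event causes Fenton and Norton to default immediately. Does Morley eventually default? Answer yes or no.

yes

Round 1 — Fenton, Norton default (initial).
  Grove: +80 → 80 < 120
  Larch: +80 → 80 < 100
  Morley: +70+95 → 165 ≥ 50
Round 2 — Morley defaults.
  Arden: +30 → 30 < 50
No further defaults.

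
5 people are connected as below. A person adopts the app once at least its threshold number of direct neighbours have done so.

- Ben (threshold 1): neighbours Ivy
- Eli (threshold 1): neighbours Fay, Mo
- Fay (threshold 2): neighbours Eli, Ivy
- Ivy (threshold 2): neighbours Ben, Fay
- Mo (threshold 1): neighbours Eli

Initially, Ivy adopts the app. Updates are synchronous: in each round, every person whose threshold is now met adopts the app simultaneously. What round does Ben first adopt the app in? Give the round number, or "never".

2

Round 1 — Ivy adopts the app (initial).
Round 2 — checking thresholds:
  Ben: 1 of 1 neighbours ≥ 1, adopts the app.
  Fay: 1 of 2 neighbours < 2, not yet.
Round 3 — no new adoptions; cascade stops.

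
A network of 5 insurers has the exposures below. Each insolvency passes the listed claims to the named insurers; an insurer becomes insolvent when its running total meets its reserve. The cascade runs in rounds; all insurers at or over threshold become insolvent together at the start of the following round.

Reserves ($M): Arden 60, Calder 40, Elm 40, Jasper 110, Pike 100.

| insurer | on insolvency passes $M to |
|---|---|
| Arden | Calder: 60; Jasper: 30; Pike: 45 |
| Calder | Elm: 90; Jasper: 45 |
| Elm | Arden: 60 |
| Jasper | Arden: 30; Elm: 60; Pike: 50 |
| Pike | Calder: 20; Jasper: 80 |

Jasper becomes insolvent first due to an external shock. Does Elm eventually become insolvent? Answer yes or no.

Round 1 — Jasper becomes insolvent (initial).
  Arden: +30 → 30 < 60
  Elm: +60 → 60 ≥ 40
  Pike: +50 → 50 < 100
Round 2 — Elm becomes insolvent.
  Arden: +60 → 90 ≥ 60
Round 3 — Arden becomes insolvent.
  Calder: +60 → 60 ≥ 40
  Pike: +45 → 95 < 100
Round 4 — Calder becomes insolvent.
No further insolvencies.

yes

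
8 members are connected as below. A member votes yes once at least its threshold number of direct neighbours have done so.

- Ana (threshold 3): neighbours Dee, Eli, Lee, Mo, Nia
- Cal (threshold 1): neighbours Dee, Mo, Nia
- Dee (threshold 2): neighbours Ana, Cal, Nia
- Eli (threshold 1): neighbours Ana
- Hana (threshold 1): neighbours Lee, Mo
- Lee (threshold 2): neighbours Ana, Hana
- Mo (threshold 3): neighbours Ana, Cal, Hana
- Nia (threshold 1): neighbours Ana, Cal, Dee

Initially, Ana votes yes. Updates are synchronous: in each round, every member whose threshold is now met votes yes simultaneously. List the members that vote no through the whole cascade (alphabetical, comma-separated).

Hana, Lee, Mo

Round 1 — Ana votes yes (initial).
Round 2 — checking thresholds:
  Dee: 1 of 3 neighbours < 2, not yet.
  Eli: 1 of 1 neighbours ≥ 1, votes yes.
  Lee: 1 of 2 neighbours < 2, not yet.
  Mo: 1 of 3 neighbours < 3, not yet.
  Nia: 1 of 3 neighbours ≥ 1, votes yes.
Round 3 — checking thresholds:
  Cal: 1 of 3 neighbours ≥ 1, votes yes.
  Dee: 2 of 3 neighbours ≥ 2, votes yes.
  Lee: 1 of 2 neighbours < 2, not yet.
  Mo: 1 of 3 neighbours < 3, not yet.
Round 4 — no new yes votes; cascade stops.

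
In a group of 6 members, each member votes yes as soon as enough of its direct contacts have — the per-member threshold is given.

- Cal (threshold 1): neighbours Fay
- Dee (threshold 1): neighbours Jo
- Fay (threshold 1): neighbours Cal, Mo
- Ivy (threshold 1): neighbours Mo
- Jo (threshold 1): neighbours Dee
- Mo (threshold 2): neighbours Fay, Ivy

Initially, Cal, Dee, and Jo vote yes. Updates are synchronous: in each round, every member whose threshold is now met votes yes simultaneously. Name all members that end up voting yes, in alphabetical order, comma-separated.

Cal, Dee, Fay, Jo

Round 1 — Cal, Dee, Jo vote yes (initial).
Round 2 — checking thresholds:
  Fay: 1 of 2 neighbours ≥ 1, votes yes.
Round 3 — no new yes votes; cascade stops.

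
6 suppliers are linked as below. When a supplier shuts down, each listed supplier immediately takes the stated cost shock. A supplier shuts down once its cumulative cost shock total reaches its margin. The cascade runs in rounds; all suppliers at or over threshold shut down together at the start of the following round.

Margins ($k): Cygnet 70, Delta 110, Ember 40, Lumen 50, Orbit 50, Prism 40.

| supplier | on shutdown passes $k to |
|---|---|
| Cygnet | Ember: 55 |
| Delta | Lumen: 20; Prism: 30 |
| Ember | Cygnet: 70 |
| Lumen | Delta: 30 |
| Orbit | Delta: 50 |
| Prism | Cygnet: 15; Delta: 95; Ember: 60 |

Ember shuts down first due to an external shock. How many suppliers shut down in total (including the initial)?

Round 1 — Ember shuts down (initial).
  Cygnet: +70 → 70 ≥ 70
Round 2 — Cygnet shuts down.
No further shutdowns.

2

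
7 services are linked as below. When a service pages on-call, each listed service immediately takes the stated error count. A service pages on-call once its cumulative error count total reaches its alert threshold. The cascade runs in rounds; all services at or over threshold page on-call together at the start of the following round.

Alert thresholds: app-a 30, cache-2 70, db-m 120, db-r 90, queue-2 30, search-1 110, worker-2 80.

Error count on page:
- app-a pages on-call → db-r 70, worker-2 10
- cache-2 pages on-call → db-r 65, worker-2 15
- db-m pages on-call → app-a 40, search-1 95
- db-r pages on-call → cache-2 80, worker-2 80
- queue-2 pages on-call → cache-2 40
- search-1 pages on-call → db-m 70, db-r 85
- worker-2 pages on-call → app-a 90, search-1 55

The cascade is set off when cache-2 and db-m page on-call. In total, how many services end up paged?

6

Round 1 — cache-2, db-m page on-call (initial).
  app-a: +40 → 40 ≥ 30
  db-r: +65 → 65 < 90
  search-1: +95 → 95 < 110
  worker-2: +15 → 15 < 80
Round 2 — app-a pages on-call.
  db-r: +70 → 135 ≥ 90
  worker-2: +10 → 25 < 80
Round 3 — db-r pages on-call.
  worker-2: +80 → 105 ≥ 80
Round 4 — worker-2 pages on-call.
  search-1: +55 → 150 ≥ 110
Round 5 — search-1 pages on-call.
No further pages.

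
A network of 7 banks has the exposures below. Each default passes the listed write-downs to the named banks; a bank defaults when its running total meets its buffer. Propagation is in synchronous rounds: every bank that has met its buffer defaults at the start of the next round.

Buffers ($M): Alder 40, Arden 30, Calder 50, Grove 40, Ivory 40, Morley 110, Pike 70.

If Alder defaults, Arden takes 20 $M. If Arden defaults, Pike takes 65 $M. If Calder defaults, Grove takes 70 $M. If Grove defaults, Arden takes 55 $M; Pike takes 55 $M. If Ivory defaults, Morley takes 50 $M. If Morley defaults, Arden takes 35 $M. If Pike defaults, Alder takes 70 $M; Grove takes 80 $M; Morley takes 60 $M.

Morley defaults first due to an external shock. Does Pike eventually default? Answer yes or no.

no

Round 1 — Morley defaults (initial).
  Arden: +35 → 35 ≥ 30
Round 2 — Arden defaults.
  Pike: +65 → 65 < 70
No further defaults.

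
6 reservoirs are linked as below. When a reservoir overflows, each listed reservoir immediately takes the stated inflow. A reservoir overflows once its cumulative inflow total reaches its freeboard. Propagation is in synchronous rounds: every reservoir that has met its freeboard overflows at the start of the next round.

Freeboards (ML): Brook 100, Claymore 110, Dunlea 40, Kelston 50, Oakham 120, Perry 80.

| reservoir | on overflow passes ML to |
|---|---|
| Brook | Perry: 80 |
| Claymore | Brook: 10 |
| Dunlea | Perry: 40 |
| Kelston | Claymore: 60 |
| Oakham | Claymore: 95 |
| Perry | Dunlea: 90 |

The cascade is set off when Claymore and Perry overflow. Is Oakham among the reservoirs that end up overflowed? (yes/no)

Round 1 — Claymore, Perry overflow (initial).
  Brook: +10 → 10 < 100
  Dunlea: +90 → 90 ≥ 40
Round 2 — Dunlea overflows.
No further overflows.

no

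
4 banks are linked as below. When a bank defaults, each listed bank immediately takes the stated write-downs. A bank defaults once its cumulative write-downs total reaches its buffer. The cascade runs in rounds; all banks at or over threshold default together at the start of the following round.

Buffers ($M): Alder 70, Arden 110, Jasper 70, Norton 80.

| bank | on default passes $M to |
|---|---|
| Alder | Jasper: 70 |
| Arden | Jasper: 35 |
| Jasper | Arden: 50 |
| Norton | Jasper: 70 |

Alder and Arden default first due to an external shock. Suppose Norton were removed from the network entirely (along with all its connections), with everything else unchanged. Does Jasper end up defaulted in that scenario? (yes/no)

yes

With Norton removed:
Round 1 — Alder, Arden default (initial).
  Jasper: +70+35 → 105 ≥ 70
Round 2 — Jasper defaults.
No further defaults.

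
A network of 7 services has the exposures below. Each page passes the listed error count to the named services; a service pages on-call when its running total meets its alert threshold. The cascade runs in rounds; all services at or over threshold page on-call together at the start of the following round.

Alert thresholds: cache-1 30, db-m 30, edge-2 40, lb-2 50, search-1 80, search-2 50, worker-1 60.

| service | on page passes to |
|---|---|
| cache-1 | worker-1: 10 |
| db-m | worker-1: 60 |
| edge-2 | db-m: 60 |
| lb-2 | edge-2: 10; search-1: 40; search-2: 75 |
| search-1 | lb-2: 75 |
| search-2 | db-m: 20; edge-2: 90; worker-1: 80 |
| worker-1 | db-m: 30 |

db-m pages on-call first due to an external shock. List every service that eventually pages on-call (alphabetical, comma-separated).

Round 1 — db-m pages on-call (initial).
  worker-1: +60 → 60 ≥ 60
Round 2 — worker-1 pages on-call.
No further pages.

db-m, worker-1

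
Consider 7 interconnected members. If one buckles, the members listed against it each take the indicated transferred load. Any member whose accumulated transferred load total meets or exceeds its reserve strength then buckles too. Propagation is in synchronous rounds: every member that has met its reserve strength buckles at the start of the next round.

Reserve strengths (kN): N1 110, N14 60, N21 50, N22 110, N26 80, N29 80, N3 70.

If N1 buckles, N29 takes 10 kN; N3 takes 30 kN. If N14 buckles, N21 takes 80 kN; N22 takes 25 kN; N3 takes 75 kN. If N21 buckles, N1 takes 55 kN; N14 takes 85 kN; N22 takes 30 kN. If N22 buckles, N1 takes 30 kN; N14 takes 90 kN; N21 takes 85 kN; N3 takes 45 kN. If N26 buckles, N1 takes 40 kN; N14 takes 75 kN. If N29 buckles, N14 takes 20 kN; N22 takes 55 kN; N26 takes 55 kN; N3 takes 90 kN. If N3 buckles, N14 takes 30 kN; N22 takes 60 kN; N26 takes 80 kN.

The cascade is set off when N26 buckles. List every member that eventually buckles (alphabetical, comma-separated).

N1, N14, N21, N22, N26, N3

Round 1 — N26 buckles (initial).
  N1: +40 → 40 < 110
  N14: +75 → 75 ≥ 60
Round 2 — N14 buckles.
  N21: +80 → 80 ≥ 50
  N22: +25 → 25 < 110
  N3: +75 → 75 ≥ 70
Round 3 — N21, N3 buckle.
  N1: +55 → 95 < 110
  N22: +30+60 → 115 ≥ 110
Round 4 — N22 buckles.
  N1: +30 → 125 ≥ 110
Round 5 — N1 buckles.
  N29: +10 → 10 < 80
No further bucklings.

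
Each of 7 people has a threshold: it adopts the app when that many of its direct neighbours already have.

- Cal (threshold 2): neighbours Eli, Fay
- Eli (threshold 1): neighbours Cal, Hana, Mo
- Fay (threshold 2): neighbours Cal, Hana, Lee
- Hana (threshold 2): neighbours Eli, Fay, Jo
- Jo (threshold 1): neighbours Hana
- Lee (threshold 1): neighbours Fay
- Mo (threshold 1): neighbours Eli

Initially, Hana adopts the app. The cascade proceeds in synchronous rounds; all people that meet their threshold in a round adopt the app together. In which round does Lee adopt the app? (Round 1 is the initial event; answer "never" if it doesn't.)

never

Round 1 — Hana adopts the app (initial).
Round 2 — checking thresholds:
  Eli: 1 of 3 neighbours ≥ 1, adopts the app.
  Fay: 1 of 3 neighbours < 2, below threshold.
  Jo: 1 of 1 neighbours ≥ 1, adopts the app.
Round 3 — checking thresholds:
  Cal: 1 of 2 neighbours < 2, below threshold.
  Fay: 1 of 3 neighbours < 2, below threshold.
  Mo: 1 of 1 neighbours ≥ 1, adopts the app.
Round 4 — no new adoptions; cascade stops.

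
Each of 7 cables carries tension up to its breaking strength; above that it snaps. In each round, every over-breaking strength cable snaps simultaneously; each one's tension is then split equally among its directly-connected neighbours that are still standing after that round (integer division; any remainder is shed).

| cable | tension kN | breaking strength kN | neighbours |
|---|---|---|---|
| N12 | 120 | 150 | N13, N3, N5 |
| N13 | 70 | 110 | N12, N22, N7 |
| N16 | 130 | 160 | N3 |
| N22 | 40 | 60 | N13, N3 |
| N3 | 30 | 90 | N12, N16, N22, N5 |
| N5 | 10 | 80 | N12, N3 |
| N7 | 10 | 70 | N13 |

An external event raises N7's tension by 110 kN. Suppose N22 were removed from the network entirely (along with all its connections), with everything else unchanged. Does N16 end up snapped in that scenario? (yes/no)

With N22 removed:
Round 1 — N7 at 120 > 70. N7 snaps.
  N7 sheds 120 kN to N13: 120 each.
    N13: 70+120 = 190 > 110
Round 2 — N13 snaps.
  N13 sheds 190 kN to N12: 190 each.
    N12: 120+190 = 310 > 150
Round 3 — N12 snaps.
  N12 sheds 310 kN to N3, N5: 155 each.
    N3: 30+155 = 185 > 90
    N5: 10+155 = 165 > 80
Round 4 — N3, N5 snap.
  N3 sheds 185 kN to N16: 185 each.
    N16: 130+185 = 315 > 160
  N5 sheds 165 kN: no online neighbours, lost.
Round 5 — N16 snaps.
  N16 sheds 315 kN: no online neighbours, lost.
No further breaks.

yes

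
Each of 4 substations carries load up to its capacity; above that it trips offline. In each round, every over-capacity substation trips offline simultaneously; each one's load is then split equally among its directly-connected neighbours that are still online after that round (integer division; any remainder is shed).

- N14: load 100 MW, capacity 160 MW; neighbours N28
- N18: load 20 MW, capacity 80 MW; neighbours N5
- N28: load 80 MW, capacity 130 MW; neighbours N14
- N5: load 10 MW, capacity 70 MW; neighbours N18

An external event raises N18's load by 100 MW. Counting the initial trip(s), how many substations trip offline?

Round 1 — N18 at 120 > 80. N18 trips offline.
  N18 sheds 120 MW to N5: 120 each.
    N5: 10+120 = 130 > 70
Round 2 — N5 trips offline.
  N5 sheds 130 MW: no online neighbours, lost.
No further trips.

2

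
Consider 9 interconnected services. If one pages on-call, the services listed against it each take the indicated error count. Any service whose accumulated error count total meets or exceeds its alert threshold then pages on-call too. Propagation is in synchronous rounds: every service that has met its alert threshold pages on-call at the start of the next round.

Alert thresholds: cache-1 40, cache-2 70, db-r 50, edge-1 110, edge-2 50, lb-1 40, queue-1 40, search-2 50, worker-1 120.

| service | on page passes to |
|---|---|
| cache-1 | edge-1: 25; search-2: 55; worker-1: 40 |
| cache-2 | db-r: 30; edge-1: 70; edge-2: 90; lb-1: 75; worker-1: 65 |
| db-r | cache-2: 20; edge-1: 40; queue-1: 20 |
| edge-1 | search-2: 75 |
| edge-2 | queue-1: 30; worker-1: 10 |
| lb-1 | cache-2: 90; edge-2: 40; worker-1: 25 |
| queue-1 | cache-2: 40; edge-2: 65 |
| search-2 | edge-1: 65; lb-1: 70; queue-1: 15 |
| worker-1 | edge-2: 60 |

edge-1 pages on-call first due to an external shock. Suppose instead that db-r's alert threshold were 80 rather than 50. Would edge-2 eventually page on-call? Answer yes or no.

With db-r's alert threshold at 80:
Round 1 — edge-1 pages on-call (initial).
  search-2: +75 → 75 ≥ 50
Round 2 — search-2 pages on-call.
  lb-1: +70 → 70 ≥ 40
  queue-1: +15 → 15 < 40
Round 3 — lb-1 pages on-call.
  cache-2: +90 → 90 ≥ 70
  edge-2: +40 → 40 < 50
  worker-1: +25 → 25 < 120
Round 4 — cache-2 pages on-call.
  db-r: +30 → 30 < 80
  edge-2: +90 → 130 ≥ 50
  worker-1: +65 → 90 < 120
Round 5 — edge-2 pages on-call.
  queue-1: +30 → 45 ≥ 40
  worker-1: +10 → 100 < 120
Round 6 — queue-1 pages on-call.
No further pages.

yes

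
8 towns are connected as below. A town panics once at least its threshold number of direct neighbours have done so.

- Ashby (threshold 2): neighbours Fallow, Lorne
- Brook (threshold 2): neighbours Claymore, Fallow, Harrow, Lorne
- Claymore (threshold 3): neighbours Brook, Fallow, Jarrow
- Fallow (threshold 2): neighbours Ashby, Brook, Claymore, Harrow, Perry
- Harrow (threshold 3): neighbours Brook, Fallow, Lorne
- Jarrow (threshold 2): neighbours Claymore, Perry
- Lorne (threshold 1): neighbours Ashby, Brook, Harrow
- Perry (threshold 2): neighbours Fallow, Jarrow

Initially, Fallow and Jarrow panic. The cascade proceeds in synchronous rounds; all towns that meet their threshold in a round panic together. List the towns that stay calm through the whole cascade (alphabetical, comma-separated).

Ashby, Brook, Claymore, Harrow, Lorne

Round 1 — Fallow, Jarrow panic (initial).
Round 2 — checking thresholds:
  Ashby: 1 of 2 neighbours < 2, not yet.
  Brook: 1 of 4 neighbours < 2, not yet.
  Claymore: 2 of 3 neighbours < 3, not yet.
  Harrow: 1 of 3 neighbours < 3, not yet.
  Perry: 2 of 2 neighbours ≥ 2, panics.
Round 3 — no new panics; cascade stops.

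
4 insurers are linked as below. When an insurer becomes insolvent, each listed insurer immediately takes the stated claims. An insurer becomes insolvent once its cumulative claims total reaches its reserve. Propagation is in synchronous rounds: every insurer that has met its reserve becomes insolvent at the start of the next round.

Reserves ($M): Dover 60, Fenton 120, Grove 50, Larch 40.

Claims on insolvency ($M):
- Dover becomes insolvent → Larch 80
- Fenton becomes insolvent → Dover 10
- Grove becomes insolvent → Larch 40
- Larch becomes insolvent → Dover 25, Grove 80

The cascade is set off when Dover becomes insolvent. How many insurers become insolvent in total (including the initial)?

Round 1 — Dover becomes insolvent (initial).
  Larch: +80 → 80 ≥ 40
Round 2 — Larch becomes insolvent.
  Grove: +80 → 80 ≥ 50
Round 3 — Grove becomes insolvent.
No further insolvencies.

3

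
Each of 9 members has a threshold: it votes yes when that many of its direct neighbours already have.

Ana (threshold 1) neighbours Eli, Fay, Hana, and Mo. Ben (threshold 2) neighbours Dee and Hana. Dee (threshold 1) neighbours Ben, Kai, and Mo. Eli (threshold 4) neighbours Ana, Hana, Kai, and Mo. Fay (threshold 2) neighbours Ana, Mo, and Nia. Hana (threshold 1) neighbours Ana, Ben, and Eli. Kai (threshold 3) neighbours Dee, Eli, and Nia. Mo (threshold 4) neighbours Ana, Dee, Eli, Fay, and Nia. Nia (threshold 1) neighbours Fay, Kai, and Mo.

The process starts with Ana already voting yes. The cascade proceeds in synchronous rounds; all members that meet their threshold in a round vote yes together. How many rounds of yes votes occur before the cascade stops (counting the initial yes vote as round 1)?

Round 1 — Ana votes yes (initial).
Round 2 — checking thresholds:
  Eli: 1 of 4 neighbours < 4, not yet.
  Fay: 1 of 3 neighbours < 2, not yet.
  Hana: 1 of 3 neighbours ≥ 1, votes yes.
  Mo: 1 of 5 neighbours < 4, not yet.
Round 3 — no new yes votes; cascade stops.

2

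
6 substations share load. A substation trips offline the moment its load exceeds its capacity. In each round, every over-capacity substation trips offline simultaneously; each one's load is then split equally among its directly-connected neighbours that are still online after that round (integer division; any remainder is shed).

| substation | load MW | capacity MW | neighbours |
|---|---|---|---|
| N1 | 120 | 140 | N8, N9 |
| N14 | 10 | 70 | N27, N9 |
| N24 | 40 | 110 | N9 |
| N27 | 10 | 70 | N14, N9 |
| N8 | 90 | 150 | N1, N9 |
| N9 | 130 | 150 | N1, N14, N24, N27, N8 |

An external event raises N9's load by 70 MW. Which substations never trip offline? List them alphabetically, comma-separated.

N14, N24, N27

Round 1 — N9 at 200 > 150. N9 trips offline.
  N9 sheds 200 MW to N1, N14, N24, N27, N8: 40 each.
    N1: 120+40 = 160 > 140
    N14: 10+40 = 50 ≤ 70
    N24: 40+40 = 80 ≤ 110
    N27: 10+40 = 50 ≤ 70
    N8: 90+40 = 130 ≤ 150
Round 2 — N1 trips offline.
  N1 sheds 160 MW to N8: 160 each.
    N8: 130+160 = 290 > 150
Round 3 — N8 trips offline.
  N8 sheds 290 MW: no online neighbours, lost.
No further trips.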